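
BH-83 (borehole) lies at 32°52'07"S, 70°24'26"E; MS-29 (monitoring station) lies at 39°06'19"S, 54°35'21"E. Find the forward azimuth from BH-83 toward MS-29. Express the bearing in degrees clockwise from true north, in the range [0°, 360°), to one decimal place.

239.5°

BH-83: φ = -32.86861°, λ = +70.40722°
MS-29: φ = -39.10528°, λ = +54.58917°
Δλ = -15.8181°
y = sin Δλ · cos φ₂ = -0.211522
x = cos φ₁ sin φ₂ − sin φ₁ cos φ₂ cos Δλ = -0.124583
θ = atan2(y, x) = -120.4975° → 239.5025° (mod 360°)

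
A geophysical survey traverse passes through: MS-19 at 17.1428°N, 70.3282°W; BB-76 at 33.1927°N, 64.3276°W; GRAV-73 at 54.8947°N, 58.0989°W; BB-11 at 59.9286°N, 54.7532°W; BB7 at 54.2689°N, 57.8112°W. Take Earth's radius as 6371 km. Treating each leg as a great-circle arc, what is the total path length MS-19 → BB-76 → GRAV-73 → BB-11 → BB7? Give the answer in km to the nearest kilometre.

MS-19→BB-76: c = 0.295558 rad, d = 1883.00 km
BB-76→GRAV-73: c = 0.386381 rad, d = 2461.64 km
GRAV-73→BB-11: c = 0.093288 rad, d = 594.34 km
BB-11→BB7: c = 0.102919 rad, d = 655.70 km
Total = 1883.00 + 2461.64 + 594.34 + 655.70 = 5594.67 km

5595 km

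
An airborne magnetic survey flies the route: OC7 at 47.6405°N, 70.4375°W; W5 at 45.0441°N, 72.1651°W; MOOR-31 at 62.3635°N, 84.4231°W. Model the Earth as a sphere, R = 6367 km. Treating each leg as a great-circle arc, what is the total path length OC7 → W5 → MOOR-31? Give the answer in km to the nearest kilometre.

2396 km

OC7→W5: c = 0.049865 rad, d = 317.49 km
W5→MOOR-31: c = 0.326446 rad, d = 2078.48 km
Total = 317.49 + 2078.48 = 2395.97 km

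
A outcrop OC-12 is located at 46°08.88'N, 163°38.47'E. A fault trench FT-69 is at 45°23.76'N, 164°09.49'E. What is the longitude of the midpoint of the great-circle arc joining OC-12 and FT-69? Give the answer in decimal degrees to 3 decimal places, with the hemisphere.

163.901°E

OC-12: φ = +46.14800°, λ = +163.64117°
FT-69: φ = +45.39600°, λ = +164.15817°
Bx = cos φ₂ cos Δλ = 0.702174,  By = cos φ₂ sin Δλ = 0.006336
φₘ = atan2(sin φ₁ + sin φ₂, √((cos φ₁ + Bx)² + By²)) = 45.77229°
λₘ = λ₁ + atan2(By, cos φ₁ + Bx) = 163.90141°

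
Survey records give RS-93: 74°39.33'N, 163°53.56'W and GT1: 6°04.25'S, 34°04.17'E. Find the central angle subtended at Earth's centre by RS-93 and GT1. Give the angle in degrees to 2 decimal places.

110.63°

RS-93: φ = +74.65550°, λ = -163.89267°
GT1: φ = -6.07083°, λ = +34.06950°
Δφ = -80.7263°,  Δλ = -162.0378°
a = sin²(Δφ/2) + cos φ₁ cos φ₂ sin²(Δλ/2) = 0.676150
c = 2·arcsin(√a) = 1.930825 rad = 110.6281°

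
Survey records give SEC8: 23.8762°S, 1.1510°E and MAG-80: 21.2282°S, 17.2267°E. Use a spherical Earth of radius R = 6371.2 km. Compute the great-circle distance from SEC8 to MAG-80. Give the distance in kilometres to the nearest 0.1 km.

Δφ = 2.6480°,  Δλ = 16.0757°
a = sin²(Δφ/2) + cos φ₁ cos φ₂ sin²(Δλ/2) = 0.017199
c = 2·arcsin(√a) = 0.263049 rad = 15.0716°
d = R·c = 6371.2 × 0.263049 = 1675.9 km

1675.9 km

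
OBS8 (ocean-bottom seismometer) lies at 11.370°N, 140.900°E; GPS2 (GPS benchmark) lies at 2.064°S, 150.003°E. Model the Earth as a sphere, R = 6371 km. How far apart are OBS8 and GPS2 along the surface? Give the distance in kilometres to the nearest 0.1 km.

Δφ = -13.4340°,  Δλ = 9.1030°
a = sin²(Δφ/2) + cos φ₁ cos φ₂ sin²(Δλ/2) = 0.019851
c = 2·arcsin(√a) = 0.282725 rad = 16.1989°
d = R·c = 6371 × 0.282725 = 1801.2 km

1801.2 km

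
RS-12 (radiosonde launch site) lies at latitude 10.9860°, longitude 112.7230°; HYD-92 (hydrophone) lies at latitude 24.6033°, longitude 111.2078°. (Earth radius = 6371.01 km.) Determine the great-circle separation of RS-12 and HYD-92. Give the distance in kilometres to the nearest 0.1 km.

Δφ = 13.6173°,  Δλ = -1.5152°
a = sin²(Δφ/2) + cos φ₁ cos φ₂ sin²(Δλ/2) = 0.014211
c = 2·arcsin(√a) = 0.238989 rad = 13.6930°
d = R·c = 6371.01 × 0.238989 = 1522.6 km

1522.6 km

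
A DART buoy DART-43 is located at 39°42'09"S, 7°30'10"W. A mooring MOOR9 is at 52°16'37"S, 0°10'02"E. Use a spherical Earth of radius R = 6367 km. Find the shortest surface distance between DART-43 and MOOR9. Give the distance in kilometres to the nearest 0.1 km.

1515.6 km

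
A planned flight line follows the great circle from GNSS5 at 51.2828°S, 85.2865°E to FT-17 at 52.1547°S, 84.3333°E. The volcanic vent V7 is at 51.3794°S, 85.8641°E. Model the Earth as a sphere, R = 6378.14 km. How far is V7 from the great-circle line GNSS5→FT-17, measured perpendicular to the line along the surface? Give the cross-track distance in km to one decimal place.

39.4 km

δ₁₃ = central angle GNSS5→V7 = 0.006521 rad  (haversine)
θ₁₃ = bearing GNSS5→V7 = 105.210°,  θ₁₂ = bearing GNSS5→FT-17 = 213.736°
dₓₜ = R·arcsin(sin δ₁₃ · sin(θ₁₃ − θ₁₂)) = 6378.14·arcsin(0.00652·sin(-108.526°)) = -39.434 km
|dₓₜ| = 39.434 km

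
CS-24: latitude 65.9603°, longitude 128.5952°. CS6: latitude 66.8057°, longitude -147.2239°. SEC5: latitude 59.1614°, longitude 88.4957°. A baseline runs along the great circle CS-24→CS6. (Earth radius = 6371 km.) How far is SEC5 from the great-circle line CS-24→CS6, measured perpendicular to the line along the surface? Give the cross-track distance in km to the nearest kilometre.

1344 km

δ₁₃ = central angle CS-24→SEC5 = 0.336614 rad  (haversine)
θ₁₃ = bearing CS-24→SEC5 = 268.554°,  θ₁₂ = bearing CS-24→CS6 = 49.220°
dₓₜ = R·arcsin(sin δ₁₃ · sin(θ₁₃ − θ₁₂)) = 6371·arcsin(0.33029·sin(219.335°)) = -1343.744 km
|dₓₜ| = 1343.744 km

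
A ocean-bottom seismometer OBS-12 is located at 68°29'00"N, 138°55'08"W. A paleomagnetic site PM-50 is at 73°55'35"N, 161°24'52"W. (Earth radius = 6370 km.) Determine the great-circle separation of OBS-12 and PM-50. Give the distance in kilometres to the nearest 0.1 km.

OBS-12: φ = +68.48333°, λ = -138.91889°
PM-50: φ = +73.92639°, λ = -161.41444°
Δφ = 5.4431°,  Δλ = -22.4956°
a = sin²(Δφ/2) + cos φ₁ cos φ₂ sin²(Δλ/2) = 0.006118
c = 2·arcsin(√a) = 0.156595 rad = 8.9722°
d = R·c = 6370 × 0.156595 = 997.5 km

997.5 km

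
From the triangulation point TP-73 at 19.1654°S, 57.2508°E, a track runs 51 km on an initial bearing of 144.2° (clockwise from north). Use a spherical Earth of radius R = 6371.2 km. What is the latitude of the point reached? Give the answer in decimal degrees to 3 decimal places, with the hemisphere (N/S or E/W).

δ = d/R = 51/6371.2 = 0.008005 rad
φ₂ = arcsin(sin φ₁ cos δ + cos φ₁ sin δ cos θ)
   = arcsin(-0.32830·0.99997 + 0.94457·0.00800·-0.81106) = -19.53717°
λ₂ = λ₁ + atan2(sin θ sin δ cos φ₁, cos δ − sin φ₁ sin φ₂) = 57.53547°

19.537°S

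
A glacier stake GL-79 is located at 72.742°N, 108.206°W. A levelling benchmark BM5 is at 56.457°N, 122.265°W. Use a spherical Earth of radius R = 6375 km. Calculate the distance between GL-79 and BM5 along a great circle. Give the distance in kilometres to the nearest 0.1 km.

1920.4 km

Δφ = -16.2850°,  Δλ = -14.0590°
a = sin²(Δφ/2) + cos φ₁ cos φ₂ sin²(Δλ/2) = 0.022516
c = 2·arcsin(√a) = 0.301243 rad = 17.2600°
d = R·c = 6375 × 0.301243 = 1920.4 km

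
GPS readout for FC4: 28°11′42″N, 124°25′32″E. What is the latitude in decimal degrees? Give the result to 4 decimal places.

28° + 11′/60 + 42″/3600 = 28 + 0.18333 + 0.01167 = 28.1950°

28.1950°N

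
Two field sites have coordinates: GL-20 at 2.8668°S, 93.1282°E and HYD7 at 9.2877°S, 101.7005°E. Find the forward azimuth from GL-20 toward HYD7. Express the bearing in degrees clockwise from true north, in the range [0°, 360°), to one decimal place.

Δλ = 8.5723°
y = sin Δλ · cos φ₂ = 0.147103
x = cos φ₁ sin φ₂ − sin φ₁ cos φ₂ cos Δλ = -0.112383
θ = atan2(y, x) = 127.3788° → 127.3788° (mod 360°)

127.4°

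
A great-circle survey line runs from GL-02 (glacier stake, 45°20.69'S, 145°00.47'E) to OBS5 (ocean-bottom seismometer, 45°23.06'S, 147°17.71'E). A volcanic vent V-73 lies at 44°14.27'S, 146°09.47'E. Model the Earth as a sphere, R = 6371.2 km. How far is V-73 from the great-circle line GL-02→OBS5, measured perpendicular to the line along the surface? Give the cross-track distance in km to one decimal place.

125.9 km

GL-02: φ = -45.34483°, λ = +145.00783°
OBS5: φ = -45.38433°, λ = +147.29517°
V-73: φ = -44.23783°, λ = +146.15783°
δ₁₃ = central angle GL-02→V-73 = 0.024003 rad  (haversine)
θ₁₃ = bearing GL-02→V-73 = 36.806°,  θ₁₂ = bearing GL-02→OBS5 = 92.222°
dₓₜ = R·arcsin(sin δ₁₃ · sin(θ₁₃ − θ₁₂)) = 6371.2·arcsin(0.02400·sin(-55.416°)) = -125.903 km
|dₓₜ| = 125.903 km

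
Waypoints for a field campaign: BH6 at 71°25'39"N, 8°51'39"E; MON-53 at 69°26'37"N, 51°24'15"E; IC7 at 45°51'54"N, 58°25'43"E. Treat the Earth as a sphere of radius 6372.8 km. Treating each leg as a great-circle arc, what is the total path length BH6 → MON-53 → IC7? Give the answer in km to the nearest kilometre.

4218 km

BH6: φ = +71.42750°, λ = +8.86083°
MON-53: φ = +69.44361°, λ = +51.40417°
IC7: φ = +45.86500°, λ = +58.42861°
BH6→MON-53: c = 0.245724 rad, d = 1565.95 km
MON-53→IC7: c = 0.416089 rad, d = 2651.65 km
Total = 1565.95 + 2651.65 = 4217.60 km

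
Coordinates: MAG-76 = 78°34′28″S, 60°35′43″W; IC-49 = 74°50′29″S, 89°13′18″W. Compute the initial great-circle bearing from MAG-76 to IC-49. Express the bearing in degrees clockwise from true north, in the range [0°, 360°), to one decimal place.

285.1°

MAG-76: φ = -78.57444°, λ = -60.59528°
IC-49: φ = -74.84139°, λ = -89.22167°
Δλ = -28.6264°
y = sin Δλ · cos φ₂ = -0.125280
x = cos φ₁ sin φ₂ − sin φ₁ cos φ₂ cos Δλ = 0.033777
θ = atan2(y, x) = -74.9110° → 285.0890° (mod 360°)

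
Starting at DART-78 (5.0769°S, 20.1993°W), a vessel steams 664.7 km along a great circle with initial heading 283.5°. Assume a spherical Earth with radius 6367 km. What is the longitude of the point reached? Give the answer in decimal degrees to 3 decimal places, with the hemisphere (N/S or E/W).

δ = d/R = 664.7/6367 = 0.104398 rad
φ₂ = arcsin(sin φ₁ cos δ + cos φ₁ sin δ cos θ)
   = arcsin(-0.08849·0.99456 + 0.99608·0.10421·0.23345) = -3.65678°
λ₂ = λ₁ + atan2(sin θ sin δ cos φ₁, cos δ − sin φ₁ sin φ₂) = -26.02690°

26.027°W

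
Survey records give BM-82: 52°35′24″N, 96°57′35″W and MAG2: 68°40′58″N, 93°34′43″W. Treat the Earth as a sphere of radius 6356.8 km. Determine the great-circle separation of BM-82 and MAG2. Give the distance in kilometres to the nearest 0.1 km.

1794.2 km

BM-82: φ = +52.59000°, λ = -96.95972°
MAG2: φ = +68.68278°, λ = -93.57861°
Δφ = 16.0928°,  Δλ = 3.3811°
a = sin²(Δφ/2) + cos φ₁ cos φ₂ sin²(Δλ/2) = 0.019785
c = 2·arcsin(√a) = 0.282256 rad = 16.1720°
d = R·c = 6356.8 × 0.282256 = 1794.2 km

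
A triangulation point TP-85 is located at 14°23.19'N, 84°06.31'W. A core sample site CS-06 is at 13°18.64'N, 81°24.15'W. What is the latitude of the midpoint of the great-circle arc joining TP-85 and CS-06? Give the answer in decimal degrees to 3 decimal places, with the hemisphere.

13.852°N

TP-85: φ = +14.38650°, λ = -84.10517°
CS-06: φ = +13.31067°, λ = -81.40250°
Bx = cos φ₂ cos Δλ = 0.972054,  By = cos φ₂ sin Δλ = 0.045886
φₘ = atan2(sin φ₁ + sin φ₂, √((cos φ₁ + Bx)² + By²)) = 13.85229°
λₘ = λ₁ + atan2(By, cos φ₁ + Bx) = -82.75071°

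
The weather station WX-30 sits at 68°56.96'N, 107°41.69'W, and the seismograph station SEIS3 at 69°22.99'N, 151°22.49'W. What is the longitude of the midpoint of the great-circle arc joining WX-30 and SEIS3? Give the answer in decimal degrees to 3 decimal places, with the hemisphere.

WX-30: φ = +68.94933°, λ = -107.69483°
SEIS3: φ = +69.38317°, λ = -151.37483°
Bx = cos φ₂ cos Δλ = 0.254654,  By = cos φ₂ sin Δλ = -0.243182
φₘ = atan2(sin φ₁ + sin φ₂, √((cos φ₁ + Bx)² + By²)) = 70.54532°
λₘ = λ₁ + atan2(By, cos φ₁ + Bx) = -129.30638°

129.306°W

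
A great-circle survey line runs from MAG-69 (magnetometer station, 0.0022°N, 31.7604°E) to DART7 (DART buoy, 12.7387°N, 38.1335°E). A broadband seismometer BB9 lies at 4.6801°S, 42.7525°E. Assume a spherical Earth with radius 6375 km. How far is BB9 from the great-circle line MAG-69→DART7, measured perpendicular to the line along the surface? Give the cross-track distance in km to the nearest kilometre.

1326 km

δ₁₃ = central angle MAG-69→BB9 = 0.208332 rad  (haversine)
θ₁₃ = bearing MAG-69→BB9 = 113.246°,  θ₁₂ = bearing MAG-69→DART7 = 26.155°
dₓₜ = R·arcsin(sin δ₁₃ · sin(θ₁₃ − θ₁₂)) = 6375·arcsin(0.20683·sin(87.090°)) = 1326.378 km
|dₓₜ| = 1326.378 km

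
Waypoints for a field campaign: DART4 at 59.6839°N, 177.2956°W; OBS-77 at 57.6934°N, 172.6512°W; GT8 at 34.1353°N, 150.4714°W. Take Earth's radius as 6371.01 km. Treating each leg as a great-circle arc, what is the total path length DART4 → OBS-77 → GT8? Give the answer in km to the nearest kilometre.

3448 km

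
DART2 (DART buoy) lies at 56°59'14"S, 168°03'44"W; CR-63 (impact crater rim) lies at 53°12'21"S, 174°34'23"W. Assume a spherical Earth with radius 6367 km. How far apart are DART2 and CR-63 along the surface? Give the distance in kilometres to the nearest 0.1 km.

DART2: φ = -56.98722°, λ = -168.06222°
CR-63: φ = -53.20583°, λ = -174.57306°
Δφ = 3.7814°,  Δλ = -6.5108°
a = sin²(Δφ/2) + cos φ₁ cos φ₂ sin²(Δλ/2) = 0.002141
c = 2·arcsin(√a) = 0.092571 rad = 5.3040°
d = R·c = 6367 × 0.092571 = 589.4 km

589.4 km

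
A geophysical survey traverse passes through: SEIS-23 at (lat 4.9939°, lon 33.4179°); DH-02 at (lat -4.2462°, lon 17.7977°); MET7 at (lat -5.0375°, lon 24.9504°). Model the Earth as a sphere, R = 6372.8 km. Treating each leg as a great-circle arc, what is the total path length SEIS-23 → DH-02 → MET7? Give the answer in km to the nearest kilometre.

2815 km

SEIS-23→DH-02: c = 0.316492 rad, d = 2016.94 km
DH-02→MET7: c = 0.125191 rad, d = 797.82 km
Total = 2016.94 + 797.82 = 2814.76 km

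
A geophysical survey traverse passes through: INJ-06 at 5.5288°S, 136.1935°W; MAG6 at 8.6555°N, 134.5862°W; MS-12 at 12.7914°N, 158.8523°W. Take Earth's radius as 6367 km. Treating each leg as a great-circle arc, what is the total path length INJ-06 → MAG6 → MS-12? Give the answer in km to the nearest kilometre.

4274 km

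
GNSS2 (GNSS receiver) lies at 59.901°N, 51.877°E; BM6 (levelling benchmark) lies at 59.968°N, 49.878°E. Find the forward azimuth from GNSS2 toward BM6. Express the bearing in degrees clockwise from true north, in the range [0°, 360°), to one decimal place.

Δλ = -1.9990°
y = sin Δλ · cos φ₂ = -0.017458
x = cos φ₁ sin φ₂ − sin φ₁ cos φ₂ cos Δλ = 0.001433
θ = atan2(y, x) = -85.3079° → 274.6921° (mod 360°)

274.7°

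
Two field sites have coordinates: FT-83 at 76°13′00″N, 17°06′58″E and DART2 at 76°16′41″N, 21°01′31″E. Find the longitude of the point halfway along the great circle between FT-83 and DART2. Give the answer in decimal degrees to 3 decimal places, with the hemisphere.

FT-83: φ = +76.21667°, λ = +17.11611°
DART2: φ = +76.27806°, λ = +21.02528°
Bx = cos φ₂ cos Δλ = 0.236658,  By = cos φ₂ sin Δλ = 0.016172
φₘ = atan2(sin φ₁ + sin φ₂, √((cos φ₁ + Bx)² + By²)) = 76.25506°
λₘ = λ₁ + atan2(By, cos φ₁ + Bx) = 19.06641°

19.066°E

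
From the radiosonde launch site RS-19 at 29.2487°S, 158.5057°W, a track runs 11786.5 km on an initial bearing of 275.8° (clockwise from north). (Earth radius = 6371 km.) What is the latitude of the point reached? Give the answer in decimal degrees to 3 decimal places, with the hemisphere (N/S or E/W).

12.675°N

δ = d/R = 11786.5/6371 = 1.850024 rad
φ₂ = arcsin(sin φ₁ cos δ + cos φ₁ sin δ cos θ)
   = arcsin(-0.48860·-0.27561 + 0.87251·0.96127·0.10106) = 12.67510°
λ₂ = λ₁ + atan2(sin θ sin δ cos φ₁, cos δ − sin φ₁ sin φ₂) = 100.08412°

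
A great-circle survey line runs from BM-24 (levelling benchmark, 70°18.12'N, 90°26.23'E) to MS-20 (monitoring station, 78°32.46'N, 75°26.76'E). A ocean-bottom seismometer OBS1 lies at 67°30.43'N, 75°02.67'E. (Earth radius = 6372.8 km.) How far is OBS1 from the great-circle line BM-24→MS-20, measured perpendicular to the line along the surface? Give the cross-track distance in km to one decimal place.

687.6 km

BM-24: φ = +70.30200°, λ = +90.43717°
MS-20: φ = +78.54100°, λ = +75.44600°
OBS1: φ = +67.50717°, λ = +75.04450°
δ₁₃ = central angle BM-24→OBS1 = 0.107894 rad  (haversine)
θ₁₃ = bearing BM-24→OBS1 = 250.560°,  θ₁₂ = bearing BM-24→MS-20 = 341.050°
dₓₜ = R·arcsin(sin δ₁₃ · sin(θ₁₃ − θ₁₂)) = 6372.8·arcsin(0.10769·sin(-90.490°)) = -687.564 km
|dₓₜ| = 687.564 km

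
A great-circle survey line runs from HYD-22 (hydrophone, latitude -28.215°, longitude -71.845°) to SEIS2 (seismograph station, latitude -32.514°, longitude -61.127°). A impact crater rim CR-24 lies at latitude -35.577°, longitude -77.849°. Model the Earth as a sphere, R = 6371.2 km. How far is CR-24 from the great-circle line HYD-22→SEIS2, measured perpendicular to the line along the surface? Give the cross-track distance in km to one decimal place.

990.5 km

δ₁₃ = central angle HYD-22→CR-24 = 0.156204 rad  (haversine)
θ₁₃ = bearing HYD-22→CR-24 = 213.151°,  θ₁₂ = bearing HYD-22→SEIS2 = 117.580°
dₓₜ = R·arcsin(sin δ₁₃ · sin(θ₁₃ − θ₁₂)) = 6371.2·arcsin(0.15557·sin(95.571°)) = 990.465 km
|dₓₜ| = 990.465 km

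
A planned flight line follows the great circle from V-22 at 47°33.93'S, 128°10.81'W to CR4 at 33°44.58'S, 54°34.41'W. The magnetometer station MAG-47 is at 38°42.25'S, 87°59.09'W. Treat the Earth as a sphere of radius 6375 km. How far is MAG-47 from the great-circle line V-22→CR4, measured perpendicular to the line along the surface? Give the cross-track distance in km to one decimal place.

V-22: φ = -47.56550°, λ = -128.18017°
CR4: φ = -33.74300°, λ = -54.57350°
MAG-47: φ = -38.70417°, λ = -87.98483°
δ₁₃ = central angle V-22→MAG-47 = 0.528200 rad  (haversine)
θ₁₃ = bearing V-22→MAG-47 = 87.950°,  θ₁₂ = bearing V-22→CR4 = 104.182°
dₓₜ = R·arcsin(sin δ₁₃ · sin(θ₁₃ − θ₁₂)) = 6375·arcsin(0.50398·sin(-16.232°)) = -901.093 km
|dₓₜ| = 901.093 km

901.1 km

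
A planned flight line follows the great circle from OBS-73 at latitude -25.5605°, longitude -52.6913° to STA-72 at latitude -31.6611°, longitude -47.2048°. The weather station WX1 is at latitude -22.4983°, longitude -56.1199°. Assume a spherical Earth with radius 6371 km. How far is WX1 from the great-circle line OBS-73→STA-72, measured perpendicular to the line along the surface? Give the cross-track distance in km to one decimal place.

δ₁₃ = central angle OBS-73→WX1 = 0.076435 rad  (haversine)
θ₁₃ = bearing OBS-73→WX1 = 313.649°,  θ₁₂ = bearing OBS-73→STA-72 = 142.990°
dₓₜ = R·arcsin(sin δ₁₃ · sin(θ₁₃ − θ₁₂)) = 6371·arcsin(0.07636·sin(170.659°)) = 78.965 km
|dₓₜ| = 78.965 km

79.0 km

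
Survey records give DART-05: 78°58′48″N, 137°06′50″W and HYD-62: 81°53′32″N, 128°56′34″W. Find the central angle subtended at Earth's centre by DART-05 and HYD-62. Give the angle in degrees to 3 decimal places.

3.206°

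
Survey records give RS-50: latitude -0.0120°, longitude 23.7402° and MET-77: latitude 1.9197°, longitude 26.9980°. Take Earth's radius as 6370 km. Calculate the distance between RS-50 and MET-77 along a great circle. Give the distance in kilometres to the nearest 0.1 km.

Δφ = 1.9317°,  Δλ = 3.2578°
a = sin²(Δφ/2) + cos φ₁ cos φ₂ sin²(Δλ/2) = 0.001092
c = 2·arcsin(√a) = 0.066094 rad = 3.7869°
d = R·c = 6370 × 0.066094 = 421.0 km

421.0 km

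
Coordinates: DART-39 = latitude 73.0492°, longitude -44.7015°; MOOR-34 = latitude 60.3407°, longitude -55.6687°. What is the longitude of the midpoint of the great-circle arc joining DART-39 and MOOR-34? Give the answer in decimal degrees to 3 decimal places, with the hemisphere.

51.607°W

Bx = cos φ₂ cos Δλ = 0.485804,  By = cos φ₂ sin Δλ = -0.094142
φₘ = atan2(sin φ₁ + sin φ₂, √((cos φ₁ + Bx)² + By²)) = 66.78390°
λₘ = λ₁ + atan2(By, cos φ₁ + Bx) = -51.60672°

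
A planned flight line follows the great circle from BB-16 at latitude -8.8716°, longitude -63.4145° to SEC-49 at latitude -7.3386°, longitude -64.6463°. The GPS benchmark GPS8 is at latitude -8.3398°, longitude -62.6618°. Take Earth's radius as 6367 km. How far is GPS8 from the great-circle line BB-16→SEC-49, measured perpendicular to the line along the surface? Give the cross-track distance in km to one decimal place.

δ₁₃ = central angle BB-16→GPS8 = 0.015965 rad  (haversine)
θ₁₃ = bearing BB-16→GPS8 = 54.508°,  θ₁₂ = bearing BB-16→SEC-49 = 321.409°
dₓₜ = R·arcsin(sin δ₁₃ · sin(θ₁₃ − θ₁₂)) = 6367·arcsin(0.01596·sin(-266.901°)) = 101.498 km
|dₓₜ| = 101.498 km

101.5 km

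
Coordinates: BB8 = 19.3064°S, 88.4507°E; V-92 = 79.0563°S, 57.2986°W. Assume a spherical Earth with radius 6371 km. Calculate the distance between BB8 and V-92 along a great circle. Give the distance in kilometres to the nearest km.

8877 km

Δφ = -59.7499°,  Δλ = -145.7493°
a = sin²(Δφ/2) + cos φ₁ cos φ₂ sin²(Δλ/2) = 0.411745
c = 2·arcsin(√a) = 1.393357 rad = 79.8335°
d = R·c = 6371 × 1.393357 = 8877.1 km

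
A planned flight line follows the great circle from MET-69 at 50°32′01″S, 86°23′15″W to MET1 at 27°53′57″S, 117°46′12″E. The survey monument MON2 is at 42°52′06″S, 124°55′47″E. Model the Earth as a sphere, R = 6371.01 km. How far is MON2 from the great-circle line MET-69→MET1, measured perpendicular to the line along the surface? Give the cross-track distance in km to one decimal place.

MET-69: φ = -50.53361°, λ = -86.38750°
MET1: φ = -27.89917°, λ = +117.77000°
MON2: φ = -42.86833°, λ = +124.92972°
δ₁₃ = central angle MET-69→MON2 = 1.443236 rad  (haversine)
θ₁₃ = bearing MET-69→MON2 = 202.586°,  θ₁₂ = bearing MET-69→MET1 = 201.463°
dₓₜ = R·arcsin(sin δ₁₃ · sin(θ₁₃ − θ₁₂)) = 6371.01·arcsin(0.99188·sin(1.124°)) = 123.930 km
|dₓₜ| = 123.930 km

123.9 km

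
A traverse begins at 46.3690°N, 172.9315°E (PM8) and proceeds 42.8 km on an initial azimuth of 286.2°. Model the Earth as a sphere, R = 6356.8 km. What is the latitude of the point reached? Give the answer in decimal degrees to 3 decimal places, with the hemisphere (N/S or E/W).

δ = d/R = 42.8/6356.8 = 0.006733 rad
φ₂ = arcsin(sin φ₁ cos δ + cos φ₁ sin δ cos θ)
   = arcsin(0.72380·0.99998 + 0.69001·0.00673·0.27899) = 46.47537°
λ₂ = λ₁ + atan2(sin θ sin δ cos φ₁, cos δ − sin φ₁ sin φ₂) = 172.39357°

46.475°N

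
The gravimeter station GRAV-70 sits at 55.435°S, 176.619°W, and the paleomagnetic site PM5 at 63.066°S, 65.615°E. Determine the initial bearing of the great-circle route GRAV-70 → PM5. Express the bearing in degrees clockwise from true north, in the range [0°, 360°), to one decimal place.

210.5°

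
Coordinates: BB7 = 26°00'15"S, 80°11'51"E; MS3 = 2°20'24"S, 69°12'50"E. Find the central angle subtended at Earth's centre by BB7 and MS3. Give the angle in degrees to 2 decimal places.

BB7: φ = -26.00417°, λ = +80.19750°
MS3: φ = -2.34000°, λ = +69.21389°
Δφ = 23.6642°,  Δλ = -10.9836°
a = sin²(Δφ/2) + cos φ₁ cos φ₂ sin²(Δλ/2) = 0.050268
c = 2·arcsin(√a) = 0.452255 rad = 25.9123°

25.91°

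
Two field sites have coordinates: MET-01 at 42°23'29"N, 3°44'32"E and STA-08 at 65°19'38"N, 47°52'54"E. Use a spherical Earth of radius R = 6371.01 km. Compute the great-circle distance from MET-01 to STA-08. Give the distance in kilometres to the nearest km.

3725 km

MET-01: φ = +42.39139°, λ = +3.74222°
STA-08: φ = +65.32722°, λ = +47.88167°
Δφ = 22.9358°,  Δλ = 44.1394°
a = sin²(Δφ/2) + cos φ₁ cos φ₂ sin²(Δλ/2) = 0.083054
c = 2·arcsin(√a) = 0.584673 rad = 33.4993°
d = R·c = 6371.01 × 0.584673 = 3725.0 km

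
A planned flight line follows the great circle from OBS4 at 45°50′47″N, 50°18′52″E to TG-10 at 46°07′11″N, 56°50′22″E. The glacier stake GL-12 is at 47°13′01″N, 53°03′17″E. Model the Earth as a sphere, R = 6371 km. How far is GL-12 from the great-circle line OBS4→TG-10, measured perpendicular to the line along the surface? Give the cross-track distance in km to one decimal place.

134.3 km

OBS4: φ = +45.84639°, λ = +50.31444°
TG-10: φ = +46.11972°, λ = +56.83944°
GL-12: φ = +47.21694°, λ = +53.05472°
δ₁₃ = central angle OBS4→GL-12 = 0.040675 rad  (haversine)
θ₁₃ = bearing OBS4→GL-12 = 52.994°,  θ₁₂ = bearing OBS4→TG-10 = 84.206°
dₓₜ = R·arcsin(sin δ₁₃ · sin(θ₁₃ − θ₁₂)) = 6371·arcsin(0.04066·sin(-31.213°)) = -134.264 km
|dₓₜ| = 134.264 km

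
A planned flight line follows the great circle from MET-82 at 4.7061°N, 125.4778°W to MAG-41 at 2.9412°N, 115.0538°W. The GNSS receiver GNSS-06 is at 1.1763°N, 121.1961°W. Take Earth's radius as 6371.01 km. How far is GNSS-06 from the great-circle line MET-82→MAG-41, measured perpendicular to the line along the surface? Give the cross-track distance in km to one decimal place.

309.3 km

δ₁₃ = central angle MET-82→GNSS-06 = 0.096765 rad  (haversine)
θ₁₃ = bearing MET-82→GNSS-06 = 129.411°,  θ₁₂ = bearing MET-82→MAG-41 = 99.256°
dₓₜ = R·arcsin(sin δ₁₃ · sin(θ₁₃ − θ₁₂)) = 6371.01·arcsin(0.09661·sin(30.156°)) = 309.334 km
|dₓₜ| = 309.334 km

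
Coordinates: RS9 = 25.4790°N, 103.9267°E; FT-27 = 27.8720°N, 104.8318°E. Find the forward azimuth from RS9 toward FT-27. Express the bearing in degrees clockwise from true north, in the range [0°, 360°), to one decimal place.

18.5°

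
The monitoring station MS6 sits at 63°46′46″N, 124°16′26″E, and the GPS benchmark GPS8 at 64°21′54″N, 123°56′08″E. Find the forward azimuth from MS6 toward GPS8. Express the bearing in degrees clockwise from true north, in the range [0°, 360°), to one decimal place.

MS6: φ = +63.77944°, λ = +124.27389°
GPS8: φ = +64.36500°, λ = +123.93556°
Δλ = -0.3383°
y = sin Δλ · cos φ₂ = -0.002555
x = cos φ₁ sin φ₂ − sin φ₁ cos φ₂ cos Δλ = 0.010226
θ = atan2(y, x) = -14.0262° → 345.9738° (mod 360°)

346.0°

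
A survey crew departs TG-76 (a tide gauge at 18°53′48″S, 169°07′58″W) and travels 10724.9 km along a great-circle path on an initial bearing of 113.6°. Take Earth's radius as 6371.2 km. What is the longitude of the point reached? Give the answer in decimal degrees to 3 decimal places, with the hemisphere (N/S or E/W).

TG-76: φ = -18.89667°, λ = -169.13278°
δ = d/R = 10724.9/6371.2 = 1.683341 rad
φ₂ = arcsin(sin φ₁ cos δ + cos φ₁ sin δ cos θ)
   = arcsin(-0.32386·-0.11231 + 0.94610·0.99367·-0.40035) = -19.87710°
λ₂ = λ₁ + atan2(sin θ sin δ cos φ₁, cos δ − sin φ₁ sin φ₂) = -64.65616°

64.656°W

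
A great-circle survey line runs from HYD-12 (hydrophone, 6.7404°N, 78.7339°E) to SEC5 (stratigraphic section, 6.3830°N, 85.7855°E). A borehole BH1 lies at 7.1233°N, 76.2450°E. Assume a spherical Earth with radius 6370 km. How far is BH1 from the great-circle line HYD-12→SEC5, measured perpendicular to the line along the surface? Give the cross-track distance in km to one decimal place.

δ₁₃ = central angle HYD-12→BH1 = 0.043637 rad  (haversine)
θ₁₃ = bearing HYD-12→BH1 = 278.958°,  θ₁₂ = bearing HYD-12→SEC5 = 92.513°
dₓₜ = R·arcsin(sin δ₁₃ · sin(θ₁₃ − θ₁₂)) = 6370·arcsin(0.04362·sin(186.445°)) = -31.190 km
|dₓₜ| = 31.190 km

31.2 km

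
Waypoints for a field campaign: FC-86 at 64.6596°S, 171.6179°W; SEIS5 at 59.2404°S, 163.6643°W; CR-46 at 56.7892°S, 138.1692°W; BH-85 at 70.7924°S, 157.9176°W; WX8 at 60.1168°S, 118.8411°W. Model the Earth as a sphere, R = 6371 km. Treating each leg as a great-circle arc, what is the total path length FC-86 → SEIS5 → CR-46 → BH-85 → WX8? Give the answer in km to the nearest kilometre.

FC-86→SEIS5: c = 0.114739 rad, d = 731.00 km
SEIS5→CR-46: c = 0.238019 rad, d = 1516.42 km
CR-46→BH-85: c = 0.284920 rad, d = 1815.23 km
BH-85→WX8: c = 0.330054 rad, d = 2102.77 km
Total = 731.00 + 1516.42 + 1815.23 + 2102.77 = 6165.42 km

6165 km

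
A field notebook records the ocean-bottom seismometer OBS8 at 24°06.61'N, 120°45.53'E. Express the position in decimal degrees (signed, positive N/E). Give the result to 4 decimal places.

lat: 24.1102° N → +24.1102°
lon: 120.7588° E → +120.7588°

+24.1102°, +120.7588°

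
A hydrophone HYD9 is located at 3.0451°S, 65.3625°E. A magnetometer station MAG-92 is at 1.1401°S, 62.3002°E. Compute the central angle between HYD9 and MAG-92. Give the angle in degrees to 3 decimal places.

Δφ = 1.9050°,  Δλ = -3.0623°
a = sin²(Δφ/2) + cos φ₁ cos φ₂ sin²(Δλ/2) = 0.000989
c = 2·arcsin(√a) = 0.062913 rad = 3.6046°

3.605°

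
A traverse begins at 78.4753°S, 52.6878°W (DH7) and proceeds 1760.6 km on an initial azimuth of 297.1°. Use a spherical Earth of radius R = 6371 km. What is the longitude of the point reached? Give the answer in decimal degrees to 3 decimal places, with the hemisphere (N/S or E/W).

90.411°W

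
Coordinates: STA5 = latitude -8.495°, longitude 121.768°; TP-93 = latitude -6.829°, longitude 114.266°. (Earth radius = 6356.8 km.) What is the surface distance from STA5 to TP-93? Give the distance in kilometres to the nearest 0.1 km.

Δφ = 1.6660°,  Δλ = -7.5020°
a = sin²(Δφ/2) + cos φ₁ cos φ₂ sin²(Δλ/2) = 0.004414
c = 2·arcsin(√a) = 0.132977 rad = 7.6190°
d = R·c = 6356.8 × 0.132977 = 845.3 km

845.3 km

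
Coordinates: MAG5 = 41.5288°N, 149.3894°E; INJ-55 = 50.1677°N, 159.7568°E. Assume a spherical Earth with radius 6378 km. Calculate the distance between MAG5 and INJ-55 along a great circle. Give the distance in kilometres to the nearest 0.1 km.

Δφ = 8.6389°,  Δλ = 10.3674°
a = sin²(Δφ/2) + cos φ₁ cos φ₂ sin²(Δλ/2) = 0.009587
c = 2·arcsin(√a) = 0.196141 rad = 11.2381°
d = R·c = 6378 × 0.196141 = 1251.0 km

1251.0 km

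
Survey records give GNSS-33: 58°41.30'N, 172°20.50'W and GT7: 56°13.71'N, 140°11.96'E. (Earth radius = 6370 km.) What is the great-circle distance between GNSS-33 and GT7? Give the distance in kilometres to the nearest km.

GNSS-33: φ = +58.68833°, λ = -172.34167°
GT7: φ = +56.22850°, λ = +140.19933°
Δφ = -2.4598°,  Δλ = -47.4590°
a = sin²(Δφ/2) + cos φ₁ cos φ₂ sin²(Δλ/2) = 0.047244
c = 2·arcsin(√a) = 0.438210 rad = 25.1076°
d = R·c = 6370 × 0.438210 = 2791.4 km

2791 km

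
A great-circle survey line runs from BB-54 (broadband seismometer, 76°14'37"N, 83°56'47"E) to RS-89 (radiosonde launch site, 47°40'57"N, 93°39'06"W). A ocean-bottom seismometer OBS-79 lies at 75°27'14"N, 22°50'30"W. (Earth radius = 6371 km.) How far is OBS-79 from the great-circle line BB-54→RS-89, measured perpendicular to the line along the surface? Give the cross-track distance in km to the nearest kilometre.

1479 km

BB-54: φ = +76.24361°, λ = +83.94639°
RS-89: φ = +47.68250°, λ = -93.65167°
OBS-79: φ = +75.45389°, λ = -22.84167°
δ₁₃ = central angle BB-54→OBS-79 = 0.395171 rad  (haversine)
θ₁₃ = bearing BB-54→OBS-79 = 321.346°,  θ₁₂ = bearing BB-54→RS-89 = 358.051°
dₓₜ = R·arcsin(sin δ₁₃ · sin(θ₁₃ − θ₁₂)) = 6371·arcsin(0.38497·sin(-36.705°)) = -1479.167 km
|dₓₜ| = 1479.167 km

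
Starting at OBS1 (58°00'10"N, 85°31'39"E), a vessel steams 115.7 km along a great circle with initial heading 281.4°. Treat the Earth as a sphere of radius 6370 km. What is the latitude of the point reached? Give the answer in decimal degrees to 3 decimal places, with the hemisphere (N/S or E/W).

OBS1: φ = +58.00278°, λ = +85.52750°
δ = d/R = 115.7/6370 = 0.018163 rad
φ₂ = arcsin(sin φ₁ cos δ + cos φ₁ sin δ cos θ)
   = arcsin(0.84807·0.99984 + 0.52988·0.01816·0.19766) = 58.19385°
λ₂ = λ₁ + atan2(sin θ sin δ cos φ₁, cos δ − sin φ₁ sin φ₂) = 83.59165°

58.194°N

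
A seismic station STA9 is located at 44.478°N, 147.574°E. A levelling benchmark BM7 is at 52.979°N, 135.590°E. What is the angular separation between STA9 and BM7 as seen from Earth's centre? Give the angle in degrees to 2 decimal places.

11.58°

Δφ = 8.5010°,  Δλ = -11.9840°
a = sin²(Δφ/2) + cos φ₁ cos φ₂ sin²(Δλ/2) = 0.010175
c = 2·arcsin(√a) = 0.202086 rad = 11.5787°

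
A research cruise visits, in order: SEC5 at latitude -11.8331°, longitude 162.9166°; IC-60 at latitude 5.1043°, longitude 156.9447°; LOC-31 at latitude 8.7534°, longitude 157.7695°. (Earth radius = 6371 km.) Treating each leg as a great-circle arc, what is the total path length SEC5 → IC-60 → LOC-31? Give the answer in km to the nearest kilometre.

2412 km

SEC5→IC-60: c = 0.313263 rad, d = 1995.80 km
IC-60→LOC-31: c = 0.065272 rad, d = 415.85 km
Total = 1995.80 + 415.85 = 2411.65 km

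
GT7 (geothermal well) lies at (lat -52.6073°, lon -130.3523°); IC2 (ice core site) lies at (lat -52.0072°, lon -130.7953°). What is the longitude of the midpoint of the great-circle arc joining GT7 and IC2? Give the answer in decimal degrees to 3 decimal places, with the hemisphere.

130.575°W

Bx = cos φ₂ cos Δλ = 0.615544,  By = cos φ₂ sin Δλ = -0.004759
φₘ = atan2(sin φ₁ + sin φ₂, √((cos φ₁ + Bx)² + By²)) = -52.30746°
λₘ = λ₁ + atan2(By, cos φ₁ + Bx) = -130.57530°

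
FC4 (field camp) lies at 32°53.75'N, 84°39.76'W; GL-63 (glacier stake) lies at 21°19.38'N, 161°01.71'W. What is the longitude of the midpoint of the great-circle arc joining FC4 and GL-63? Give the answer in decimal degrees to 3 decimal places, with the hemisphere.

125.182°W

FC4: φ = +32.89583°, λ = -84.66267°
GL-63: φ = +21.32300°, λ = -161.02850°
Bx = cos φ₂ cos Δλ = 0.219585,  By = cos φ₂ sin Δλ = -0.905295
φₘ = atan2(sin φ₁ + sin φ₂, √((cos φ₁ + Bx)² + By²)) = 33.05362°
λₘ = λ₁ + atan2(By, cos φ₁ + Bx) = -125.18188°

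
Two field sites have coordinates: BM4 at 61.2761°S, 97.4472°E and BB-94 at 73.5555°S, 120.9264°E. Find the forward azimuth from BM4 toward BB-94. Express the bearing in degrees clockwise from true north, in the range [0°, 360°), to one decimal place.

154.2°

Δλ = 23.4792°
y = sin Δλ · cos φ₂ = 0.112786
x = cos φ₁ sin φ₂ − sin φ₁ cos φ₂ cos Δλ = -0.233233
θ = atan2(y, x) = 154.1927° → 154.1927° (mod 360°)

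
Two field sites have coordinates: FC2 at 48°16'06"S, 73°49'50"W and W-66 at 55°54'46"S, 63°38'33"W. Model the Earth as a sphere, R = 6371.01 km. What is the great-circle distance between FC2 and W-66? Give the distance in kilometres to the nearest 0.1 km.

FC2: φ = -48.26833°, λ = -73.83056°
W-66: φ = -55.91278°, λ = -63.64250°
Δφ = -7.6444°,  Δλ = 10.1881°
a = sin²(Δφ/2) + cos φ₁ cos φ₂ sin²(Δλ/2) = 0.007385
c = 2·arcsin(√a) = 0.172082 rad = 9.8596°
d = R·c = 6371.01 × 0.172082 = 1096.3 km

1096.3 km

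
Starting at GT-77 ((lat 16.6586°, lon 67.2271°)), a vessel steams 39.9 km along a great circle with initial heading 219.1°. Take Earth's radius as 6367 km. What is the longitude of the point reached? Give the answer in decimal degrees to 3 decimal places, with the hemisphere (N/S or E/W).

66.991°E

δ = d/R = 39.9/6367 = 0.006267 rad
φ₂ = arcsin(sin φ₁ cos δ + cos φ₁ sin δ cos θ)
   = arcsin(0.28667·0.99998 + 0.95803·0.00627·-0.77605) = 16.37982°
λ₂ = λ₁ + atan2(sin θ sin δ cos φ₁, cos δ − sin φ₁ sin φ₂) = 66.99107°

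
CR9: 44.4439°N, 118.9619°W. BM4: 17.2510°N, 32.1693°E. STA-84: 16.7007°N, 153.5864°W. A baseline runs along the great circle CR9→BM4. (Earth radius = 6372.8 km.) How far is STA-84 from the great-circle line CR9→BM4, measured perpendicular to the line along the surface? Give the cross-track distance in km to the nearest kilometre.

δ₁₃ = central angle CR9→STA-84 = 0.701409 rad  (haversine)
θ₁₃ = bearing CR9→STA-84 = 237.499°,  θ₁₂ = bearing CR9→BM4 = 30.040°
dₓₜ = R·arcsin(sin δ₁₃ · sin(θ₁₃ − θ₁₂)) = 6372.8·arcsin(0.64529·sin(207.459°)) = -1925.384 km
|dₓₜ| = 1925.384 km

1925 km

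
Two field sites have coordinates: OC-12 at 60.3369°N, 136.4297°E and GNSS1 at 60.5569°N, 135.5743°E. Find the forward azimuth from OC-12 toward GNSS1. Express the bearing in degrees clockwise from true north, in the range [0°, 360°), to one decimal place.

297.9°

Δλ = -0.8554°
y = sin Δλ · cos φ₂ = -0.007338
x = cos φ₁ sin φ₂ − sin φ₁ cos φ₂ cos Δλ = 0.003887
θ = atan2(y, x) = -62.0891° → 297.9109° (mod 360°)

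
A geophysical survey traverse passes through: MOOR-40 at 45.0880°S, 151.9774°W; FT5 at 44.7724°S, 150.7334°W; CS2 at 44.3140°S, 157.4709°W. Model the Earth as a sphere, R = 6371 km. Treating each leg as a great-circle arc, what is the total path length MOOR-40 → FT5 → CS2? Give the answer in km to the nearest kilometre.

640 km

MOOR-40→FT5: c = 0.016328 rad, d = 104.03 km
FT5→CS2: c = 0.084167 rad, d = 536.22 km
Total = 104.03 + 536.22 = 640.25 km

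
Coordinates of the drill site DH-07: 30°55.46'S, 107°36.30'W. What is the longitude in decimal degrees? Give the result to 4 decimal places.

107° + 36.30′/60 = 107 + 0.60500 = 107.6050°

107.6050°W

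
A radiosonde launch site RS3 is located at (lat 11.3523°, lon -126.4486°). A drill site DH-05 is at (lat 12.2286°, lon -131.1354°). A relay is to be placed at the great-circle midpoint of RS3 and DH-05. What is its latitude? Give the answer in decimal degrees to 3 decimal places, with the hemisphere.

11.800°N

Bx = cos φ₂ cos Δλ = 0.974042,  By = cos φ₂ sin Δλ = -0.079855
φₘ = atan2(sin φ₁ + sin φ₂, √((cos φ₁ + Bx)² + By²)) = 11.80004°
λₘ = λ₁ + atan2(By, cos φ₁ + Bx) = -128.78826°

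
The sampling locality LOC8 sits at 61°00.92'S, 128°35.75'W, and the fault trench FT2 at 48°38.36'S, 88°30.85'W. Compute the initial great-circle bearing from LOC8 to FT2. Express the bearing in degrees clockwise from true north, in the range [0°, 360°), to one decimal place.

LOC8: φ = -61.01533°, λ = -128.59583°
FT2: φ = -48.63933°, λ = -88.51417°
Δλ = 40.0817°
y = sin Δλ · cos φ₂ = 0.425473
x = cos φ₁ sin φ₂ − sin φ₁ cos φ₂ cos Δλ = 0.078562
θ = atan2(y, x) = 79.5383° → 79.5383° (mod 360°)

79.5°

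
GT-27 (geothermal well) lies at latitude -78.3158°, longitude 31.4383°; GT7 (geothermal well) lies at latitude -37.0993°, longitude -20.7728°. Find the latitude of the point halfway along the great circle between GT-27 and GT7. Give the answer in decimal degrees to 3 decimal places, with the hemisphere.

Bx = cos φ₂ cos Δλ = 0.488727,  By = cos φ₂ sin Δλ = -0.630315
φₘ = atan2(sin φ₁ + sin φ₂, √((cos φ₁ + Bx)² + By²)) = -59.41067°
λₘ = λ₁ + atan2(By, cos φ₁ + Bx) = -10.92201°

59.411°S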